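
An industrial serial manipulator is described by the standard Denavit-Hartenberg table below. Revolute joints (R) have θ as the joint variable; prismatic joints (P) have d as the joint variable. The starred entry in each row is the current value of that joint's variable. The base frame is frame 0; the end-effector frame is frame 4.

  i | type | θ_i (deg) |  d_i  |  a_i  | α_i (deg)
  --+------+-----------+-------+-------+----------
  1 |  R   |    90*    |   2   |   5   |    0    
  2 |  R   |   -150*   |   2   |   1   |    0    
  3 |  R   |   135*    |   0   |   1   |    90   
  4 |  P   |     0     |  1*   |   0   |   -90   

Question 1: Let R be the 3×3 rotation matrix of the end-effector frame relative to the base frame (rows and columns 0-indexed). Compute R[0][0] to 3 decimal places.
0.259

End-effector x-axis (col 0 of R) = (0.2588,0.9659,0.0000)
R[0][0] = 0.2588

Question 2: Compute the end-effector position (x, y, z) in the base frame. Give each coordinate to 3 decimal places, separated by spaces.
after link 1: o_1 = (0.0000, 5.0000, 2.0000)
after link 2: o_2 = (0.5000, 4.1340, 4.0000)
after link 3: o_3 = (0.7588, 5.0999, 4.0000)
after link 4: o_4 = (1.7247, 4.8411, 4.0000)

1.725 4.841 4.000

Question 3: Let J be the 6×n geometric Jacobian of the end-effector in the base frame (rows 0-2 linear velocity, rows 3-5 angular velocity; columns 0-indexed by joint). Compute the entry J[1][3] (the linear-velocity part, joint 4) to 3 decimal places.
prismatic axis z_3 = (0.9659,-0.2588,0.0000)
J_v[:, 3] = z_3; J_ω[:, 3] = (0,0,0)
entry J[1][3] = -0.2588

-0.259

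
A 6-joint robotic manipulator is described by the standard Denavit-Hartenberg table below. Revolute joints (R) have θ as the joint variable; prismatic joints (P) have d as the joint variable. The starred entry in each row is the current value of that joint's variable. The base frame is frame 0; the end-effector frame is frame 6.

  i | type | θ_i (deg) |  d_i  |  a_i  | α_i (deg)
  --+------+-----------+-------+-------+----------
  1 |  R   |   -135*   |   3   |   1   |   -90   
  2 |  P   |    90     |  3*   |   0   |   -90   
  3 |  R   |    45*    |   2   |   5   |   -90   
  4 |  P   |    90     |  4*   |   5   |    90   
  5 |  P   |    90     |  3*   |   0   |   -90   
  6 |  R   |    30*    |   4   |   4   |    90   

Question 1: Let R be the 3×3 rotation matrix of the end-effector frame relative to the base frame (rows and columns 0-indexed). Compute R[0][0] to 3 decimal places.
-0.183

End-effector x-axis (col 0 of R) = (-0.1830,0.1830,0.9659)
R[0][0] = -0.1830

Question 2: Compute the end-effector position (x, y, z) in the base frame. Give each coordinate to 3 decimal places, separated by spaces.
after link 1: o_1 = (-0.7071, -0.7071, 3.0000)
after link 2: o_2 = (1.4142, -2.8284, 3.0000)
after link 3: o_3 = (0.3284, 1.0858, -0.5355)
after link 4: o_4 = (-5.2071, -0.4497, 2.2929)
after link 5: o_5 = (-6.7071, 1.0503, 0.1716)
after link 6: o_6 = (-4.6107, 4.6107, 4.0353)

-4.611 4.611 4.035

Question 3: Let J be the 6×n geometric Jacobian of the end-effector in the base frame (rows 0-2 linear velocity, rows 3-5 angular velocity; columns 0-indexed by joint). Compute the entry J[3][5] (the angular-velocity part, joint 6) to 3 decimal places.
axis z_5 = (0.7071,0.7071,-0.0000); lever o_n−o_5 = (2.0964,3.5605,3.8637)
cross product → J_v[:, 5] = (2.7321,-2.7321,1.0353)
J_ω[:, 5] = z_5
entry J[3][5] = 0.7071

0.707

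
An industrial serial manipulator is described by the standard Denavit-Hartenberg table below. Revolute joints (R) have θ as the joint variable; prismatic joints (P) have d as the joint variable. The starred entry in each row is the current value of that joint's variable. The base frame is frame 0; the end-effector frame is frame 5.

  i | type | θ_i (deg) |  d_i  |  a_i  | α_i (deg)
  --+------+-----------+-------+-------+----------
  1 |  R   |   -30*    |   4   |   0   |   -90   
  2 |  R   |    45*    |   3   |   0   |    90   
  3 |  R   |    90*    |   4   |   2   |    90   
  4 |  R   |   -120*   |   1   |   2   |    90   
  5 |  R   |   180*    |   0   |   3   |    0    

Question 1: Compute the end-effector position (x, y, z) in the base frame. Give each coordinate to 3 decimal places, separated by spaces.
6.342 2.689 6.734

after link 1: o_1 = (0.0000, 0.0000, 4.0000)
after link 2: o_2 = (1.5000, 2.5981, 4.0000)
after link 3: o_3 = (4.9495, 2.9159, 6.8284)
after link 4: o_4 = (4.0012, 2.3087, 4.8966)
after link 5: o_5 = (6.3422, 2.6892, 6.7337)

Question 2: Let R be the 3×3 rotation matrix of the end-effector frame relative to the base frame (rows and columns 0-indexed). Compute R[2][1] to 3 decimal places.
End-effector y-axis (col 1 of R) = (-0.6124,0.3536,0.7071)
R[2][1] = 0.7071

0.707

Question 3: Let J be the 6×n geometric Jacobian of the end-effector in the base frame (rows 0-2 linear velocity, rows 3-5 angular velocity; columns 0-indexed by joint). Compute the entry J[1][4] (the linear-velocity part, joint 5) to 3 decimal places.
axis z_4 = (-0.1268,-0.9268,0.3536); lever o_n−o_4 = (2.3410,0.3805,1.8371)
cross product → J_v[:, 4] = (-1.8371,1.0607,2.1213)
J_ω[:, 4] = z_4
entry J[1][4] = 1.0607

1.061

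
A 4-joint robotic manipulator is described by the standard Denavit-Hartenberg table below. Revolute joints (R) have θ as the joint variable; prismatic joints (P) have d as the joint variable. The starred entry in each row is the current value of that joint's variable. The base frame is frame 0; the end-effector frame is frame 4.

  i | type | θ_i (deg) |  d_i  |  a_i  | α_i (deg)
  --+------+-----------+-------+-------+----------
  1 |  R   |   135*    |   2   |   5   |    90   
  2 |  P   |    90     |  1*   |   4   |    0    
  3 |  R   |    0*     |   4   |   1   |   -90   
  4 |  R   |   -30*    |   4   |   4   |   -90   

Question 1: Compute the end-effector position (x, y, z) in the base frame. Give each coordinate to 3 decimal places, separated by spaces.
4.243 5.657 10.464

after link 1: o_1 = (-3.5355, 3.5355, 2.0000)
after link 2: o_2 = (-2.8284, 4.2426, 6.0000)
after link 3: o_3 = (-0.0000, 7.0711, 7.0000)
after link 4: o_4 = (4.2426, 5.6569, 10.4641)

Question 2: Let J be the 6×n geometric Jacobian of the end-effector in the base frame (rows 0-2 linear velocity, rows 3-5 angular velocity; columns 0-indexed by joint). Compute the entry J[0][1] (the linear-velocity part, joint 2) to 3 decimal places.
prismatic axis z_1 = (0.7071,0.7071,0.0000)
J_v[:, 1] = z_1; J_ω[:, 1] = (0,0,0)
entry J[0][1] = 0.7071

0.707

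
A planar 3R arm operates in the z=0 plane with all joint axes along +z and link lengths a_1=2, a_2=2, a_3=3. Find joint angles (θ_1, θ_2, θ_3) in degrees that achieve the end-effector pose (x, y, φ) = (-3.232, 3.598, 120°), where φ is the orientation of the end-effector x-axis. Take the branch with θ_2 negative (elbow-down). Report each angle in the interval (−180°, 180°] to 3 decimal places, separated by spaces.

-149.997 -120.003 30.000

wrist centre = target − a_3·(cos φ, sin φ) = (-1.7320, 0.9999)
cos θ_2 = (3.9997−2²−2²)/(2·2·2) = -0.5000; θ_2 = -120.0027° (elbow-down)
β = atan2(0.9999,-1.7320) = 150.0012°; ψ = atan2(-1.7320,0.9999) = -60.0014°
θ_1 = β − ψ = 210.0025°
θ_3 = φ − θ_1 − θ_2 = 30.0002° (wrapped to (-180°,180°])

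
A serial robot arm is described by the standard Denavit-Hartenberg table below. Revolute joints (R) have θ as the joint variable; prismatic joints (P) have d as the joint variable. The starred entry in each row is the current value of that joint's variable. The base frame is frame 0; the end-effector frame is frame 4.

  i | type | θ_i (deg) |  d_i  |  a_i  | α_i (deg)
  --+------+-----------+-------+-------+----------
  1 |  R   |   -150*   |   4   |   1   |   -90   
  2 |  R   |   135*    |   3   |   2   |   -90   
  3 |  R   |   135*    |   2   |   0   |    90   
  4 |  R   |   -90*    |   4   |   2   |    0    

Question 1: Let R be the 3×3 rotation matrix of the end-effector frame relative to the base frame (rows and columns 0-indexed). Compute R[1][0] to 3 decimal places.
-0.354

End-effector x-axis (col 0 of R) = (-0.6124,-0.3536,-0.7071)
R[1][0] = -0.3536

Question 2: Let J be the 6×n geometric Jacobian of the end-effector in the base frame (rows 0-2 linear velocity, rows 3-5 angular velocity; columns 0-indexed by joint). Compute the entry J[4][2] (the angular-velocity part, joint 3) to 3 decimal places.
0.354

axis z_2 = (0.6124,0.3536,0.7071); lever o_n−o_2 = (0.3178,3.4495,-2.0000)
cross product → J_v[:, 2] = (-3.1463,1.4495,2.0000)
J_ω[:, 2] = z_2
entry J[4][2] = 0.3536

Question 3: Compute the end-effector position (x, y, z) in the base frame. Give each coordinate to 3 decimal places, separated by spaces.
after link 1: o_1 = (-0.8660, -0.5000, 4.0000)
after link 2: o_2 = (1.8587, -2.3910, 2.5858)
after link 3: o_3 = (3.0835, -1.6839, 4.0000)
after link 4: o_4 = (2.1766, 1.0585, 0.5858)

2.177 1.059 0.586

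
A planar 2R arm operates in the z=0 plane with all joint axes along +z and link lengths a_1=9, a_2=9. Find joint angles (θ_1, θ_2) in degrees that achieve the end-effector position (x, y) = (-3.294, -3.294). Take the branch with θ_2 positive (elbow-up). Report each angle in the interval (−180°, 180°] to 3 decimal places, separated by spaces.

149.999 150.002

cos θ_2 = (21.7009−9²−9²)/(2·9·9) = -0.8660; θ_2 = 150.0021° (elbow-up)
β = atan2(-3.2940,-3.2940) = -135.0000°; ψ = atan2(4.4997,1.2056) = 75.0011°
θ_1 = β − ψ = -210.0011°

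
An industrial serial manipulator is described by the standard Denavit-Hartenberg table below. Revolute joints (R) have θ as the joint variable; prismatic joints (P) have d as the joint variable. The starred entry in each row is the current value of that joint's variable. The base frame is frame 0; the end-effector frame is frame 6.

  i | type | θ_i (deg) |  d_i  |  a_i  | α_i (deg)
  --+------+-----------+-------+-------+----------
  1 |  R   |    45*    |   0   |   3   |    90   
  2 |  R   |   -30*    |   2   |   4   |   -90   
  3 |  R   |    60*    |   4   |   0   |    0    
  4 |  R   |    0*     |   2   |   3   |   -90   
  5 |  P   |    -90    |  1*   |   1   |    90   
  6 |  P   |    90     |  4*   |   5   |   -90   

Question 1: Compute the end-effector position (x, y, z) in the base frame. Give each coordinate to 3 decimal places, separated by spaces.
after link 1: o_1 = (2.1213, 2.1213, 0.0000)
after link 2: o_2 = (5.9850, 3.1566, -2.0000)
after link 3: o_3 = (7.3992, 4.5708, 1.4641)
after link 4: o_4 = (7.1878, 8.0336, 2.4462)
after link 5: o_5 = (6.6575, 8.2104, 3.7452)
after link 6: o_6 = (3.4628, 3.6523, 6.9103)

3.463 3.652 6.910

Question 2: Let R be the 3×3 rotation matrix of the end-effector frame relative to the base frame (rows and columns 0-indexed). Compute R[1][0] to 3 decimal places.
End-effector x-axis (col 0 of R) = (-0.8839,-0.1768,0.4330)
R[1][0] = -0.1768

-0.177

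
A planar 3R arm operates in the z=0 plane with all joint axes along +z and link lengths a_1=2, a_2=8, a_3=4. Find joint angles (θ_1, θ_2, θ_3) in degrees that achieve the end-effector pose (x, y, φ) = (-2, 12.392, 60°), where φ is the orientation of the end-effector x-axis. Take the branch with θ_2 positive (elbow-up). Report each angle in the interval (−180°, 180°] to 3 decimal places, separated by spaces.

89.985 30.019 -60.004

wrist centre = target − a_3·(cos φ, sin φ) = (-4.0000, 8.9279)
cos θ_2 = (95.7074−2²−8²)/(2·2·8) = 0.8659; θ_2 = 30.0195° (elbow-up)
β = atan2(8.9279,-4.0000) = 114.1340°; ψ = atan2(4.0024,8.9268) = 24.1491°
θ_1 = β − ψ = 89.9849°
θ_3 = φ − θ_1 − θ_2 = -60.0044° (wrapped to (-180°,180°])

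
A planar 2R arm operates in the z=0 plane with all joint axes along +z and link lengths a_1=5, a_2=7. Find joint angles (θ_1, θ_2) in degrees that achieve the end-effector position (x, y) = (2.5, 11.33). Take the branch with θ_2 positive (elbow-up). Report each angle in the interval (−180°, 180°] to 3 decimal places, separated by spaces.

cos θ_2 = (134.6189−5²−7²)/(2·5·7) = 0.8660; θ_2 = 30.0047° (elbow-up)
β = atan2(11.3300,2.5000) = 77.5569°; ψ = atan2(3.5005,11.0619) = 17.5598°
θ_1 = β − ψ = 59.9971°

59.997 30.005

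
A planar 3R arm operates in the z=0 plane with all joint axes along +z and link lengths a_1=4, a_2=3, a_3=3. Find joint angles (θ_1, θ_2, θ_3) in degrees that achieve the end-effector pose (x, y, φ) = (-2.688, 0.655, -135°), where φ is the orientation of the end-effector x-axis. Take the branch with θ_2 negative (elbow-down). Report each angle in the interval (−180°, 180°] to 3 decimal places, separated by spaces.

wrist centre = target − a_3·(cos φ, sin φ) = (-0.5667, 2.7763)
cos θ_2 = (8.0291−4²−3²)/(2·4·3) = -0.7071; θ_2 = -135.0012° (elbow-down)
β = atan2(2.7763,-0.5667) = 101.5363°; ψ = atan2(-2.1213,1.8786) = -48.4714°
θ_1 = β − ψ = 150.0077°
θ_3 = φ − θ_1 − θ_2 = -150.0065° (wrapped to (-180°,180°])

150.008 -135.001 -150.006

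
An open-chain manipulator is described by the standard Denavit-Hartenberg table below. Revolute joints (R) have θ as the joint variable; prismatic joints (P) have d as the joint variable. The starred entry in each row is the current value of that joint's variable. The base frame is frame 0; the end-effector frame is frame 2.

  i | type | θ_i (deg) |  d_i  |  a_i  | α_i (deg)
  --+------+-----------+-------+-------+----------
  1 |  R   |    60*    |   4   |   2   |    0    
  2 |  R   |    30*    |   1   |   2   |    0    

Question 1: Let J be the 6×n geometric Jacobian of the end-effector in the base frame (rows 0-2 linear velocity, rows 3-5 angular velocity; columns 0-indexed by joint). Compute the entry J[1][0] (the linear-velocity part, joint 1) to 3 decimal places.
axis z_0 = ẑ; lever o_n−o_0 = (1.0000,3.7321,5.0000)
cross product → J_v[:, 0] = (-3.7321,1.0000,0.0000)
J_ω[:, 0] = z_0
entry J[1][0] = 1.0000

1.000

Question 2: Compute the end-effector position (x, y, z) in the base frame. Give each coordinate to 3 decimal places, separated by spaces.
after link 1: o_1 = (1.0000, 1.7321, 4.0000)
after link 2: o_2 = (1.0000, 3.7321, 5.0000)

1.000 3.732 5.000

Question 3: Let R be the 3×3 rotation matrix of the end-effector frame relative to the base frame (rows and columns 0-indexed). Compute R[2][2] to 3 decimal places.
End-effector z-axis (col 2 of R) = (0.0000,0.0000,1.0000)
R[2][2] = 1.0000

1.000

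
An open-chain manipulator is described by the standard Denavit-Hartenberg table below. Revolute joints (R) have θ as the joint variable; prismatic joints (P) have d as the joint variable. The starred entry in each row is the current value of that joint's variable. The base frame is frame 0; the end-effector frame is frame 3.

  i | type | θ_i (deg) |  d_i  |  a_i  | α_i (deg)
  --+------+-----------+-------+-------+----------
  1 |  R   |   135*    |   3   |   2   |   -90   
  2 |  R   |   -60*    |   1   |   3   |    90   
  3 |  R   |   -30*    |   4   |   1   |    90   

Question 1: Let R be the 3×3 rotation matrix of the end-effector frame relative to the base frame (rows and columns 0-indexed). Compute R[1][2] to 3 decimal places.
0.436

End-effector z-axis (col 2 of R) = (0.7891,0.4356,-0.4330)
R[1][2] = 0.4356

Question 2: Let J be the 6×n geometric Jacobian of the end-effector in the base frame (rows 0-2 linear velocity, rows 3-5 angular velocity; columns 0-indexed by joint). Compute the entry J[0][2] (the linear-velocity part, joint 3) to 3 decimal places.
axis z_2 = (0.6124,-0.6124,0.5000); lever o_n−o_2 = (2.4969,-1.7898,2.7500)
cross product → J_v[:, 2] = (-0.7891,-0.4356,0.4330)
J_ω[:, 2] = z_2
entry J[0][2] = -0.7891

-0.789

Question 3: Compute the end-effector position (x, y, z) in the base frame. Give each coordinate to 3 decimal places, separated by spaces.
after link 1: o_1 = (-1.4142, 1.4142, 3.0000)
after link 2: o_2 = (-3.1820, 1.7678, 5.5981)
after link 3: o_3 = (-0.6851, -0.0220, 8.3481)

-0.685 -0.022 8.348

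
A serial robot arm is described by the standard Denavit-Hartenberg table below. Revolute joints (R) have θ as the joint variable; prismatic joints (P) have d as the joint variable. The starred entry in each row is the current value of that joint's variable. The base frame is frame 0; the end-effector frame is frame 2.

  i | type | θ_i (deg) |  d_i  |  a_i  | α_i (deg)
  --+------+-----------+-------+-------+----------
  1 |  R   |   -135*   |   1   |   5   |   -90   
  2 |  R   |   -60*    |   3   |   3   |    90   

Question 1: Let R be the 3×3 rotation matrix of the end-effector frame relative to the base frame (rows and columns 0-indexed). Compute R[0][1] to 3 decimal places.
0.707

End-effector y-axis (col 1 of R) = (0.7071,-0.7071,0.0000)
R[0][1] = 0.7071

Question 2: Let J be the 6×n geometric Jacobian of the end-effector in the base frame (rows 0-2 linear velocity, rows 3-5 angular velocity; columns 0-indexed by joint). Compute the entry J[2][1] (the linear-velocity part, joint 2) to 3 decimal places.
axis z_1 = (0.7071,-0.7071,0.0000); lever o_n−o_1 = (1.0607,-3.1820,2.5981)
cross product → J_v[:, 1] = (-1.8371,-1.8371,-1.5000)
J_ω[:, 1] = z_1
entry J[2][1] = -1.5000

-1.500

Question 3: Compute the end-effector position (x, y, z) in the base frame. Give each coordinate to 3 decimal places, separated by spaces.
after link 1: o_1 = (-3.5355, -3.5355, 1.0000)
after link 2: o_2 = (-2.4749, -6.7175, 3.5981)

-2.475 -6.718 3.598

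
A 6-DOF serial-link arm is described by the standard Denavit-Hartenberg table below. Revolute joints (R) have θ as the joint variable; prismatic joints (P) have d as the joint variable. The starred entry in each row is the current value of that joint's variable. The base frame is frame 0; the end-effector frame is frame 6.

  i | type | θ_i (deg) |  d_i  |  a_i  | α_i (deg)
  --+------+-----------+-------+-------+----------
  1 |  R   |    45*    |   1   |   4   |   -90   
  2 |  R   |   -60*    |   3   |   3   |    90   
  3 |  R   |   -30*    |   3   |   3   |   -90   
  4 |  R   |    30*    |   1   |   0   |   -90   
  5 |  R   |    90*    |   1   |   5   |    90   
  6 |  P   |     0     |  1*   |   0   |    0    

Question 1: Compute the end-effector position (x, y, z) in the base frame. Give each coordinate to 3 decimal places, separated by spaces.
after link 1: o_1 = (2.8284, 2.8284, 1.0000)
after link 2: o_2 = (1.7678, 6.0104, 3.5981)
after link 3: o_3 = (1.9099, 4.0312, 7.3481)
after link 4: o_4 = (1.4743, 4.8203, 7.7811)
after link 5: o_5 = (3.8527, 1.4286, 4.8080)
after link 6: o_6 = (4.7302, 1.6938, 5.2075)

4.730 1.694 5.208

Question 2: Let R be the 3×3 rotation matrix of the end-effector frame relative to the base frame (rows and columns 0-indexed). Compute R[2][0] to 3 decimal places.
End-effector x-axis (col 0 of R) = (0.4356,-0.7891,-0.4330)
R[2][0] = -0.4330

-0.433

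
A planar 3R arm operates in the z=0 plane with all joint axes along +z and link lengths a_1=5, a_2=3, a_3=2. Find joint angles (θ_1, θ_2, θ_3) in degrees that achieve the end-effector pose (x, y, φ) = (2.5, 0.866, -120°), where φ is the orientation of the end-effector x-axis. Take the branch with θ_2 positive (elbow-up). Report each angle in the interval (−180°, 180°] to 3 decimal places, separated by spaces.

-0.000 120.000 120.000

wrist centre = target − a_3·(cos φ, sin φ) = (3.5000, 2.5981)
cos θ_2 = (18.9999−5²−3²)/(2·5·3) = -0.5000; θ_2 = 120.0003° (elbow-up)
β = atan2(2.5981,3.5000) = 36.5865°; ψ = atan2(2.5981,3.5000) = 36.5868°
θ_1 = β − ψ = -0.0003°
θ_3 = φ − θ_1 − θ_2 = 120.0000° (wrapped to (-180°,180°])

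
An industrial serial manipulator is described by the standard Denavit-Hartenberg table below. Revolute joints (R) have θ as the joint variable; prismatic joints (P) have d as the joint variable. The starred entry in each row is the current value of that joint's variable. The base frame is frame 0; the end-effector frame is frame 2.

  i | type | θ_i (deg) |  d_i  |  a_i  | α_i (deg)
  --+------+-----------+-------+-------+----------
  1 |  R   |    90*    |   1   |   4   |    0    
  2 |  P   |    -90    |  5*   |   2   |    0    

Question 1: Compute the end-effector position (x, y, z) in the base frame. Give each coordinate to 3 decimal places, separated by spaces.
after link 1: o_1 = (0.0000, 4.0000, 1.0000)
after link 2: o_2 = (2.0000, 4.0000, 6.0000)

2.000 4.000 6.000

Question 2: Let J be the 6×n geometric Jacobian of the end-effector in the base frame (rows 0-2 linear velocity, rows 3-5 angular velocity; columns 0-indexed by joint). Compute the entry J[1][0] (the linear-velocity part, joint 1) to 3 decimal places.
2.000

axis z_0 = ẑ; lever o_n−o_0 = (2.0000,4.0000,6.0000)
cross product → J_v[:, 0] = (-4.0000,2.0000,0.0000)
J_ω[:, 0] = z_0
entry J[1][0] = 2.0000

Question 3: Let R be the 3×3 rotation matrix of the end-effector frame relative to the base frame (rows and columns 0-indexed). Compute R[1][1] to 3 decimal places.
End-effector y-axis (col 1 of R) = (0.0000,1.0000,0.0000)
R[1][1] = 1.0000

1.000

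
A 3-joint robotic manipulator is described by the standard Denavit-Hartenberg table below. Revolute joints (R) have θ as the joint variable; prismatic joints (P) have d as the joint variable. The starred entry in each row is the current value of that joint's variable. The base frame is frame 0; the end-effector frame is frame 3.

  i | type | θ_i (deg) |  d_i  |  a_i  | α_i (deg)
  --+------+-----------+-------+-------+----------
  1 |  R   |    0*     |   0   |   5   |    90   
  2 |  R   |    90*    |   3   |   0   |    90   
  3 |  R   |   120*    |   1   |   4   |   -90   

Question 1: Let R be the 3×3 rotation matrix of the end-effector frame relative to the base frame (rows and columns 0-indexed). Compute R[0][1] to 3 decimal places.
End-effector y-axis (col 1 of R) = (-1.0000,0.0000,0.0000)
R[0][1] = -1.0000

-1.000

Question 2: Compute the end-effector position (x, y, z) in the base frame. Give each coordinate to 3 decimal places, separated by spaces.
6.000 -6.464 -2.000

after link 1: o_1 = (5.0000, 0.0000, 0.0000)
after link 2: o_2 = (5.0000, -3.0000, 0.0000)
after link 3: o_3 = (6.0000, -6.4641, -2.0000)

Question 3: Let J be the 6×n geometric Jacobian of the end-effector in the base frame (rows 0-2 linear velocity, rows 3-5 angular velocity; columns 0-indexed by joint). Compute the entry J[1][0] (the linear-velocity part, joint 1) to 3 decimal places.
axis z_0 = ẑ; lever o_n−o_0 = (6.0000,-6.4641,-2.0000)
cross product → J_v[:, 0] = (6.4641,6.0000,-0.0000)
J_ω[:, 0] = z_0
entry J[1][0] = 6.0000

6.000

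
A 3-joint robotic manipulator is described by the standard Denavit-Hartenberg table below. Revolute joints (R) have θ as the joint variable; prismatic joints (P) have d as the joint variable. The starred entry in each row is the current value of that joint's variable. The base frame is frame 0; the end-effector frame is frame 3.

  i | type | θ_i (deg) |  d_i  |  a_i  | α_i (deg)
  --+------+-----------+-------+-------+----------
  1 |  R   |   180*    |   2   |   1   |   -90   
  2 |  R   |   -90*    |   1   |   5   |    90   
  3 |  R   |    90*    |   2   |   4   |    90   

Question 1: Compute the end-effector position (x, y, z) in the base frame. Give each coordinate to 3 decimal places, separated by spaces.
after link 1: o_1 = (-1.0000, 0.0000, 2.0000)
after link 2: o_2 = (-1.0000, -1.0000, 7.0000)
after link 3: o_3 = (1.0000, -5.0000, 7.0000)

1.000 -5.000 7.000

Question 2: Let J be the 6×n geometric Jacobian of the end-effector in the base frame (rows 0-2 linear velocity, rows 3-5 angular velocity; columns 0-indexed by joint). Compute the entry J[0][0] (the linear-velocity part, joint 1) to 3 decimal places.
5.000

axis z_0 = ẑ; lever o_n−o_0 = (1.0000,-5.0000,7.0000)
cross product → J_v[:, 0] = (5.0000,1.0000,-0.0000)
J_ω[:, 0] = z_0
entry J[0][0] = 5.0000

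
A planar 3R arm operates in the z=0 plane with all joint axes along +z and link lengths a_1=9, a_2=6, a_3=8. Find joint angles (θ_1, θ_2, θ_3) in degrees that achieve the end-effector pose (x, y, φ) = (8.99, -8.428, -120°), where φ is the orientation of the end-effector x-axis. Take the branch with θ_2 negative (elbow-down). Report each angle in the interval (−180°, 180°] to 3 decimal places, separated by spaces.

16.830 -60.006 -76.823

wrist centre = target − a_3·(cos φ, sin φ) = (12.9900, -1.4998)
cos θ_2 = (170.9895−9²−6²)/(2·9·6) = 0.4999; θ_2 = -60.0064° (elbow-down)
β = atan2(-1.4998,12.9900) = -6.5861°; ψ = atan2(-5.1965,11.9994) = -23.4156°
θ_1 = β − ψ = 16.8295°
θ_3 = φ − θ_1 − θ_2 = -76.8231° (wrapped to (-180°,180°])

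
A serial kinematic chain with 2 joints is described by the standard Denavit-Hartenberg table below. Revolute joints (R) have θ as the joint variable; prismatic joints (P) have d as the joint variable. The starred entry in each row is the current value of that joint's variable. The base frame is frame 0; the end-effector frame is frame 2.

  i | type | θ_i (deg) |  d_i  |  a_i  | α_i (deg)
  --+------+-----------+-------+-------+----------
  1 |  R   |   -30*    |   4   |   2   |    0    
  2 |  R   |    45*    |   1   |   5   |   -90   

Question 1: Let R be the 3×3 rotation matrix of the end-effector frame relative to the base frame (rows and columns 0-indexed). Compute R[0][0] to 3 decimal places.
0.966

End-effector x-axis (col 0 of R) = (0.9659,0.2588,0.0000)
R[0][0] = 0.9659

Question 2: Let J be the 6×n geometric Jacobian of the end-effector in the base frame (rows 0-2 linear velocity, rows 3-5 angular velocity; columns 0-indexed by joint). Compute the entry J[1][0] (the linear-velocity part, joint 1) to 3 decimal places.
6.562

axis z_0 = ẑ; lever o_n−o_0 = (6.5617,0.2941,5.0000)
cross product → J_v[:, 0] = (-0.2941,6.5617,0.0000)
J_ω[:, 0] = z_0
entry J[1][0] = 6.5617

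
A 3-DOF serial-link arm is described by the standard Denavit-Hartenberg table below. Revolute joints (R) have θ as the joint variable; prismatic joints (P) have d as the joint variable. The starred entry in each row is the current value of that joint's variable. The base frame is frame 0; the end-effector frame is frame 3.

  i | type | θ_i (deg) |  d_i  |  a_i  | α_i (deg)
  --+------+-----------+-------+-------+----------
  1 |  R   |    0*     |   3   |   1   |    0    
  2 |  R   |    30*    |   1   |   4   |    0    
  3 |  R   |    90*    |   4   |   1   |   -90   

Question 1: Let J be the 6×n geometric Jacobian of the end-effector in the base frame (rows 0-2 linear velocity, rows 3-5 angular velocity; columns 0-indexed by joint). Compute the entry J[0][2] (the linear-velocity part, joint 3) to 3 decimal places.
axis z_2 = (0.0000,0.0000,1.0000); lever o_n−o_2 = (-0.5000,0.8660,4.0000)
cross product → J_v[:, 2] = (-0.8660,-0.5000,0.0000)
J_ω[:, 2] = z_2
entry J[0][2] = -0.8660

-0.866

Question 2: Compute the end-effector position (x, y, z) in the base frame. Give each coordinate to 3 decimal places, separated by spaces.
after link 1: o_1 = (1.0000, 0.0000, 3.0000)
after link 2: o_2 = (4.4641, 2.0000, 4.0000)
after link 3: o_3 = (3.9641, 2.8660, 8.0000)

3.964 2.866 8.000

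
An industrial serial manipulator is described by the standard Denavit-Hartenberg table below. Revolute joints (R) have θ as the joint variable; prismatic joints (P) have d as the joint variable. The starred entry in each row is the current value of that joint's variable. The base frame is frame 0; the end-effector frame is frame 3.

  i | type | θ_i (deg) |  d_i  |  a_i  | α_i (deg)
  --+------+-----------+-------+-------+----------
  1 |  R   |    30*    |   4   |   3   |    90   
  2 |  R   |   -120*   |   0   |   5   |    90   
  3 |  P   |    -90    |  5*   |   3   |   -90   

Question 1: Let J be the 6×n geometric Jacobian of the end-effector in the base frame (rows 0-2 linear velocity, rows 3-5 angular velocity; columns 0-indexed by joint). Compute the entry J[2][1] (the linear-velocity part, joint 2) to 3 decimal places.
axis z_1 = (0.5000,-0.8660,0.0000); lever o_n−o_1 = (-7.4151,-0.8170,-1.8301)
cross product → J_v[:, 1] = (1.5849,0.9151,-6.8301)
J_ω[:, 1] = z_1
entry J[2][1] = -6.8301

-6.830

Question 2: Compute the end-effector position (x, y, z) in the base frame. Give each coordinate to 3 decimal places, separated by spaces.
-4.817 0.683 2.170

after link 1: o_1 = (2.5981, 1.5000, 4.0000)
after link 2: o_2 = (0.4330, 0.2500, -0.3301)
after link 3: o_3 = (-4.8170, 0.6830, 2.1699)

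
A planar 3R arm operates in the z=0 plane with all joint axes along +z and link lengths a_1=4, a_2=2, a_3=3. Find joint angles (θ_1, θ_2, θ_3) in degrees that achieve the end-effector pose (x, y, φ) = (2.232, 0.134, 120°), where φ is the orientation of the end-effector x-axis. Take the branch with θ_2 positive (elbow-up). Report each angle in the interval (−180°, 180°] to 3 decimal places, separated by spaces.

wrist centre = target − a_3·(cos φ, sin φ) = (3.7320, -2.4641)
cos θ_2 = (19.9995−4²−2²)/(2·4·2) = -0.0000; θ_2 = 90.0018° (elbow-up)
β = atan2(-2.4641,3.7320) = -33.4350°; ψ = atan2(2.0000,3.9999) = 26.5654°
θ_1 = β − ψ = -60.0004°
θ_3 = φ − θ_1 − θ_2 = 89.9986° (wrapped to (-180°,180°])

-60.000 90.002 89.999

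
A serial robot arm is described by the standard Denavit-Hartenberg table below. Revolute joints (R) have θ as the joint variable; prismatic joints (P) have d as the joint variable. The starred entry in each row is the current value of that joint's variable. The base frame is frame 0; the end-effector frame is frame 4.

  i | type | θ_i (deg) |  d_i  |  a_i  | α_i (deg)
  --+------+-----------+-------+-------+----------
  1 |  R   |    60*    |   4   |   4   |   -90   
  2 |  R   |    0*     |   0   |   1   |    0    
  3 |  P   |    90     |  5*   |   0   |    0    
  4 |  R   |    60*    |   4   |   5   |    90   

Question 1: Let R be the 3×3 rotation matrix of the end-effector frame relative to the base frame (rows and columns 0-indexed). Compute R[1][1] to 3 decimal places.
0.500

End-effector y-axis (col 1 of R) = (-0.8660,0.5000,0.0000)
R[1][1] = 0.5000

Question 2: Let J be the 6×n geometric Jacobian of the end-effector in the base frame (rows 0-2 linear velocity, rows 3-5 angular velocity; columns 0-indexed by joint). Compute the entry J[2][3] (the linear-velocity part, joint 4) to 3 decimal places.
axis z_3 = (-0.8660,0.5000,0.0000); lever o_n−o_3 = (-5.6292,-1.7500,-2.5000)
cross product → J_v[:, 3] = (-1.2500,-2.1651,4.3301)
J_ω[:, 3] = z_3
entry J[2][3] = 4.3301

4.330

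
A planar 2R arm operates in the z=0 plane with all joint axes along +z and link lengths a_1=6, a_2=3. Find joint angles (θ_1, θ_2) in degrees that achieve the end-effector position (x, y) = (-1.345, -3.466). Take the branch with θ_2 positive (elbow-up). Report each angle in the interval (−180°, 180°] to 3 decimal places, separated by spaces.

-135.002 150.003

cos θ_2 = (13.8222−6²−3²)/(2·6·3) = -0.8661; θ_2 = 150.0029° (elbow-up)
β = atan2(-3.4660,-1.3450) = -111.2090°; ψ = atan2(1.4999,3.4018) = 23.7926°
θ_1 = β − ψ = -135.0016°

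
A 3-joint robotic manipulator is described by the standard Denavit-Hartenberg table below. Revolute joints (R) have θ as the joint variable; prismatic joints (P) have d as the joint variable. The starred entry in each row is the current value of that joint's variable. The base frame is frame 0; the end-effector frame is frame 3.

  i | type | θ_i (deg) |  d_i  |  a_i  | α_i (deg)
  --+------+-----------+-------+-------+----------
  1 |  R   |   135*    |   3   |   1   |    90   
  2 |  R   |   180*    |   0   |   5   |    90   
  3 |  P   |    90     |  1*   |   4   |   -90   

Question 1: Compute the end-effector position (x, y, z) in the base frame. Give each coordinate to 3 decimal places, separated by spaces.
after link 1: o_1 = (-0.7071, 0.7071, 3.0000)
after link 2: o_2 = (2.8284, -2.8284, 3.0000)
after link 3: o_3 = (5.6569, -0.0000, 4.0000)

5.657 -0.000 4.000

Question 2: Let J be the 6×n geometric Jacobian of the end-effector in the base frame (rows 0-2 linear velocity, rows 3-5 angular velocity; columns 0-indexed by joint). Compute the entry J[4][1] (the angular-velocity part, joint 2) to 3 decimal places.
0.707

axis z_1 = (0.7071,0.7071,0.0000); lever o_n−o_1 = (6.3640,-0.7071,1.0000)
cross product → J_v[:, 1] = (0.7071,-0.7071,-5.0000)
J_ω[:, 1] = z_1
entry J[4][1] = 0.7071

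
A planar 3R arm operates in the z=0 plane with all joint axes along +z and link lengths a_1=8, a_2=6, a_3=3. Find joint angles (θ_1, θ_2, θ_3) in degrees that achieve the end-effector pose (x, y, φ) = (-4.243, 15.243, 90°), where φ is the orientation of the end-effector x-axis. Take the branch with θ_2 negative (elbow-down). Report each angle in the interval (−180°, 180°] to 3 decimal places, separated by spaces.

128.224 -44.990 6.766

wrist centre = target − a_3·(cos φ, sin φ) = (-4.2430, 12.2430)
cos θ_2 = (167.8941−8²−6²)/(2·8·6) = 0.7072; θ_2 = -44.9900° (elbow-down)
β = atan2(12.2430,-4.2430) = 109.1145°; ψ = atan2(-4.2419,12.2434) = -19.1094°
θ_1 = β − ψ = 128.2239°
θ_3 = φ − θ_1 − θ_2 = 6.7661° (wrapped to (-180°,180°])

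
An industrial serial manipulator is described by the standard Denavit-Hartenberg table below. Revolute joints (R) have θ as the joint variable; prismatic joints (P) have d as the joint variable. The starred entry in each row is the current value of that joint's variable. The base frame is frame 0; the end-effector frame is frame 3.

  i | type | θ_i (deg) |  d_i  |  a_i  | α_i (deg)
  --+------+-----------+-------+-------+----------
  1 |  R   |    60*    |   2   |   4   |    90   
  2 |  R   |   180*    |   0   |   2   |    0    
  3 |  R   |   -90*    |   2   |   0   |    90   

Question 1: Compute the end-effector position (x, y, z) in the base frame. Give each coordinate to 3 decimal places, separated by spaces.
after link 1: o_1 = (2.0000, 3.4641, 2.0000)
after link 2: o_2 = (1.0000, 1.7321, 2.0000)
after link 3: o_3 = (2.7321, 0.7321, 2.0000)

2.732 0.732 2.000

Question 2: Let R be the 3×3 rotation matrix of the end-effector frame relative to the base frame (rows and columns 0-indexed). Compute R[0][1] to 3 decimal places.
0.866

End-effector y-axis (col 1 of R) = (0.8660,-0.5000,0.0000)
R[0][1] = 0.8660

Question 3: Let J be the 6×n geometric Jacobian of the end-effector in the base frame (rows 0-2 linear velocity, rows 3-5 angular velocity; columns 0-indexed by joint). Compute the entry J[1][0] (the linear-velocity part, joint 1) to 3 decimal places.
2.732

axis z_0 = ẑ; lever o_n−o_0 = (2.7321,0.7321,2.0000)
cross product → J_v[:, 0] = (-0.7321,2.7321,0.0000)
J_ω[:, 0] = z_0
entry J[1][0] = 2.7321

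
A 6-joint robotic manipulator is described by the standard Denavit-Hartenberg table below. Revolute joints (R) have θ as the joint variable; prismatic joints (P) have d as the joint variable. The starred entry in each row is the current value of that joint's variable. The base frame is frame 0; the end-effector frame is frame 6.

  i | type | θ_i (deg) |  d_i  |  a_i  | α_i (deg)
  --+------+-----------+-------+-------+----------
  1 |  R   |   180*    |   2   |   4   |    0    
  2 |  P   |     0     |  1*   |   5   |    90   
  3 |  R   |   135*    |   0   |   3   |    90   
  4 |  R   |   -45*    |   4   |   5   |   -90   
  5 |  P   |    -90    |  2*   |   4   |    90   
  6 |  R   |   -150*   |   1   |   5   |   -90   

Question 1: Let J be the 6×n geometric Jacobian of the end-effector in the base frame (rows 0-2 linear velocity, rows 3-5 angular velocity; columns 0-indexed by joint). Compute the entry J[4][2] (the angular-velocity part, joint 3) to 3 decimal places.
1.000

axis z_2 = (0.0000,1.0000,0.0000); lever o_n−o_2 = (1.2763,-3.1820,6.4663)
cross product → J_v[:, 2] = (6.4663,-0.0000,-1.2763)
J_ω[:, 2] = z_2
entry J[4][2] = 1.0000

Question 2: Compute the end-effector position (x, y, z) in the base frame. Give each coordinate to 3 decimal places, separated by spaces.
after link 1: o_1 = (-4.0000, 0.0000, 2.0000)
after link 2: o_2 = (-9.0000, 0.0000, 3.0000)
after link 3: o_3 = (-6.8787, 0.0000, 5.1213)
after link 4: o_4 = (-7.2071, -3.5355, 10.4497)
after link 5: o_5 = (-9.0355, -2.1213, 14.2782)
after link 6: o_6 = (-7.7237, -3.1820, 9.4663)

-7.724 -3.182 9.466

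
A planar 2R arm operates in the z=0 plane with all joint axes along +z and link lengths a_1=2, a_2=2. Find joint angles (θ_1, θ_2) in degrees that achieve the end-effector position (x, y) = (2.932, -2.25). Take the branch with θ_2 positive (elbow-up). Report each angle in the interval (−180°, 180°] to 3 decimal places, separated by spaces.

cos θ_2 = (13.6591−2²−2²)/(2·2·2) = 0.7074; θ_2 = 44.9770° (elbow-up)
β = atan2(-2.2500,2.9320) = -37.5024°; ψ = atan2(1.4136,3.4148) = 22.4885°
θ_1 = β − ψ = -59.9909°

-59.991 44.977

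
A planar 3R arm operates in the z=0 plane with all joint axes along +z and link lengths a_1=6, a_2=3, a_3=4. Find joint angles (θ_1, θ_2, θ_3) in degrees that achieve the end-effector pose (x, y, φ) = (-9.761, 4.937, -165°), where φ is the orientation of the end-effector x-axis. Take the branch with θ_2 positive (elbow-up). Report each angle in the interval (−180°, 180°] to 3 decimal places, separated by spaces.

wrist centre = target − a_3·(cos φ, sin φ) = (-5.8973, 5.9723)
cos θ_2 = (70.4462−6²−3²)/(2·6·3) = 0.7068; θ_2 = 45.0217° (elbow-up)
β = atan2(5.9723,-5.8973) = 134.6381°; ψ = atan2(2.1221,8.1205) = 14.6455°
θ_1 = β − ψ = 119.9926°
θ_3 = φ − θ_1 − θ_2 = 29.9857° (wrapped to (-180°,180°])

119.993 45.022 29.986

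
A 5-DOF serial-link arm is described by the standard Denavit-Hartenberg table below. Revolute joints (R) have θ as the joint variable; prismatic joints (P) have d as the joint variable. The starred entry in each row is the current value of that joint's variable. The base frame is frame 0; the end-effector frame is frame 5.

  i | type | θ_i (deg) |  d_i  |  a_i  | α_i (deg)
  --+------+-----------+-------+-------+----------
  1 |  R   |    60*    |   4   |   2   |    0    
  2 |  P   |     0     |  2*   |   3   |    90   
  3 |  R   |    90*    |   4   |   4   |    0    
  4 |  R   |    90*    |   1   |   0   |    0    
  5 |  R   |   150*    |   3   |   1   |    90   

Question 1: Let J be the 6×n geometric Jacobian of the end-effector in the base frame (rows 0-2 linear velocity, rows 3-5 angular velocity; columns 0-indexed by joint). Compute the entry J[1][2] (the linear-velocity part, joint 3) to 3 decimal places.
axis z_2 = (0.8660,-0.5000,0.0000); lever o_n−o_2 = (7.3612,-3.2500,3.5000)
cross product → J_v[:, 2] = (-1.7500,-3.0311,0.8660)
J_ω[:, 2] = z_2
entry J[1][2] = -3.0311

-3.031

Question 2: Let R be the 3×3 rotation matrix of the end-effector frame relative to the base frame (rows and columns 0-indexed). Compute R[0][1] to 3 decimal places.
0.866

End-effector y-axis (col 1 of R) = (0.8660,-0.5000,0.0000)
R[0][1] = 0.8660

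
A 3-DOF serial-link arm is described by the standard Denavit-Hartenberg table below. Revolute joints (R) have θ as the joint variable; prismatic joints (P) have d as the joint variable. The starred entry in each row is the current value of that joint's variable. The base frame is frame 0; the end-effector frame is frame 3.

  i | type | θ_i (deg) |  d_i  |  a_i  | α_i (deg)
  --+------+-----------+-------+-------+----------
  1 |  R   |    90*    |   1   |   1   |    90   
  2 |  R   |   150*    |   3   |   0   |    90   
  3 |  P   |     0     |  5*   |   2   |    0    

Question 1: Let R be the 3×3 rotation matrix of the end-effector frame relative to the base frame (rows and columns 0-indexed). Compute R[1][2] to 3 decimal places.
End-effector z-axis (col 2 of R) = (0.0000,0.5000,0.8660)
R[1][2] = 0.5000

0.500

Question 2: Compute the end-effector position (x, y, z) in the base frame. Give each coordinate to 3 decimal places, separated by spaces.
3.000 1.768 6.330

after link 1: o_1 = (0.0000, 1.0000, 1.0000)
after link 2: o_2 = (3.0000, 1.0000, 1.0000)
after link 3: o_3 = (3.0000, 1.7679, 6.3301)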